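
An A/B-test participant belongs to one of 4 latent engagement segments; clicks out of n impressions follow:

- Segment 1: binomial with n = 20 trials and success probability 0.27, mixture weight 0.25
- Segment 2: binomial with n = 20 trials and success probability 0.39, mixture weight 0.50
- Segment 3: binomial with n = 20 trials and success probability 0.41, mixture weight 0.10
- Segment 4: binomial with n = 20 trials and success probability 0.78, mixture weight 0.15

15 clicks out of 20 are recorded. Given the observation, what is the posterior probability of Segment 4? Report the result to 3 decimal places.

The responsibility of component k is π_k f_k(x) divided by Σ_j π_j f_j(x).
Evaluate each component's likelihood at the observed value:
  f_1 = C(20,15)·0.27^15·0.73^5 = 15504·2.95431e-09·0.207307 = 9.49543e-06
  f_2 = C(20,15)·0.39^15·0.61^5 = 15504·7.34462e-07·0.0844596 = 0.00096175
  f_3 = C(20,15)·0.41^15·0.59^5 = 15504·1.5551e-06·0.0714924 = 0.0017237
  f_4 = C(20,15)·0.78^15·0.22^5 = 15504·0.0240668·0.000515363 = 0.192299
Prior × likelihood for each component:
  π_1·f_1 = 0.25 × 9.49543e-06 = 2.37386e-06
  π_2·f_2 = 0.50 × 0.00096175 = 0.000480875
  π_3·f_3 = 0.10 × 0.0017237 = 0.00017237
  π_4·f_4 = 0.15 × 0.192299 = 0.0288448
Evidence: 2.37386e-06 + 0.000480875 + 0.00017237 + 0.0288448 = 0.0295004
So the posterior for Segment 4 is 0.0288448 / 0.0295004 ≈ 0.978.

0.978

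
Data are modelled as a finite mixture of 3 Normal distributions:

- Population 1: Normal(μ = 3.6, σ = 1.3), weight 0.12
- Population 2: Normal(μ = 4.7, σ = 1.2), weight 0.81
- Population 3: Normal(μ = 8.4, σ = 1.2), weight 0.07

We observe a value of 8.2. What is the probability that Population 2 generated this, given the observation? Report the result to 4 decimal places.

By Bayes' theorem, P(k | x) = P(Z=k) f_k(x) / Σ_j P(Z=j) f_j(x).
Normal densities:
  f_1 = 0.000586312
  f_2 = 0.00472573
  f_3 = 0.327866
Prior × likelihood for each component:
  P(Z=1)·f_1 = 0.12 × 0.000586312 = 7.03575e-05
  P(Z=2)·f_2 = 0.81 × 0.00472573 = 0.00382784
  P(Z=3)·f_3 = 0.07 × 0.327866 = 0.0229507
Evidence: 7.03575e-05 + 0.00382784 + 0.0229507 = 0.0268489
P(Population 2 | 8.2) ≈ 0.1426

0.1426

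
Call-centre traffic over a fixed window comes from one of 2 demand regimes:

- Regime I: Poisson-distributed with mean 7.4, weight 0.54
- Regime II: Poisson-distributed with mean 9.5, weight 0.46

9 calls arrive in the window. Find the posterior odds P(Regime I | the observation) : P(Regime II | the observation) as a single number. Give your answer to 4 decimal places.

1.0121

Posterior odds = (π_i f_i(x)) / (π_j f_j(x)); the normalising sum cancels.
Poisson probabilities:
  L_I = 0.112084
  L_II = 0.130003
Posterior odds = (π_I·L_I) / (π_II·L_II) = (0.54·0.112084) / (0.46·0.130003) = 0.0605253 / 0.0598012 ≈ 1.0121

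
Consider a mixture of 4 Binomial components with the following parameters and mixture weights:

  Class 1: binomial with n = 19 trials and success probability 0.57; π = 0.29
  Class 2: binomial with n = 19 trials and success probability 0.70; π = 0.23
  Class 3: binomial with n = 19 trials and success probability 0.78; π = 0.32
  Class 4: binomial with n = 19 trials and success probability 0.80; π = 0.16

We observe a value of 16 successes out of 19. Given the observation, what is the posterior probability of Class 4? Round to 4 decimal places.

0.2917

Apply Bayes' rule: the posterior for each component is proportional to its prior times its likelihood at x.
Binomial probabilities:
  L_1 = C(19,16)·0.57^16·0.43^3 = 969·0.000124165·0.079507 = 0.00956592
  L_2 = C(19,16)·0.70^16·0.30^3 = 969·0.00332329·0.027 = 0.0869473
  L_3 = C(19,16)·0.78^16·0.22^3 = 969·0.0187721·0.010648 = 0.193689
  L_4 = C(19,16)·0.80^16·0.20^3 = 969·0.0281475·0.008 = 0.218199
Unnormalised posteriors:
  w_1·L_1 = 0.29 × 0.00956592 = 0.00277412
  w_2·L_2 = 0.23 × 0.0869473 = 0.0199979
  w_3·L_3 = 0.32 × 0.193689 = 0.0619806
  w_4·L_4 = 0.16 × 0.218199 = 0.0349119
Normaliser: 0.00277412 + 0.0199979 + 0.0619806 + 0.0349119 = 0.119664
P(Class 4 | 16 successes out of 19) ≈ 0.2917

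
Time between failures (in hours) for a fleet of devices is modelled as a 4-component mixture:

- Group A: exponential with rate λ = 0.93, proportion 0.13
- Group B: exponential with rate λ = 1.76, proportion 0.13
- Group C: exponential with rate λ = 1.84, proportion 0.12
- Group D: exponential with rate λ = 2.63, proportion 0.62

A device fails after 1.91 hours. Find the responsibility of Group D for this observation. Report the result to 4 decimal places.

P(component k | x) = w_k·f_k(x) / marginal(x), where marginal(x) = Σ_j w_j·f_j(x).
Evaluate each component's likelihood at the observed value:
  p_A = 0.157415
  p_B = 0.0610363
  p_C = 0.0547688
  p_D = 0.0173127
Prior × likelihood for each component:
  w_A·p_A = 0.13 × 0.157415 = 0.0204639
  w_B·p_B = 0.13 × 0.0610363 = 0.00793472
  w_C·p_C = 0.12 × 0.0547688 = 0.00657226
  w_D·p_D = 0.62 × 0.0173127 = 0.0107339
Denominator: 0.0204639 + 0.00793472 + 0.00657226 + 0.0107339 = 0.0457048
Responsibility of Group D: 0.0107339 / 0.0457048 ≈ 0.2349

0.2349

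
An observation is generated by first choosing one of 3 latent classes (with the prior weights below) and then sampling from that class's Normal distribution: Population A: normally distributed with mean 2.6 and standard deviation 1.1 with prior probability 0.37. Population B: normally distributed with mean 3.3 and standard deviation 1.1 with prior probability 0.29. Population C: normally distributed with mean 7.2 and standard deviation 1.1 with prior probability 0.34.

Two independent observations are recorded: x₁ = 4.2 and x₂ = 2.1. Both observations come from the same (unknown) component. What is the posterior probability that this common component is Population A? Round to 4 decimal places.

0.5031

Posterior ∝ prior × likelihood, so P(k | x) ∝ P(Z=k) f_k(x); normalise over all components.
Since both observations come from the same component, the likelihood for component k is f_k(x₁)·f_k(x₂).
  L_A = [(1/(1.1·√(2π)))·exp(−(4.2−2.6)²/(2·1.1²)) = 0.362675·exp(-1.05785) = 0.125921] × [0.327079] = 0.0411861
  L_B = [(1/(1.1·√(2π)))·exp(−(4.2−3.3)²/(2·1.1²)) = 0.362675·exp(-0.33471) = 0.25951] × [0.20003] = 0.0519097
  L_C = [(1/(1.1·√(2π)))·exp(−(4.2−7.2)²/(2·1.1²)) = 0.362675·exp(-3.71901) = 0.00879777] × [7.7938e-06] = 6.8568e-08
Weight by the priors:
  P(Z=A)·L_A = 0.37 × 0.0411861 = 0.0152389
  P(Z=B)·L_B = 0.29 × 0.0519097 = 0.0150538
  P(Z=C)·L_C = 0.34 × 6.8568e-08 = 2.33131e-08
Marginal: 0.0152389 + 0.0150538 + 2.33131e-08 = 0.0302927
P(Population A | x) ≈ 0.5031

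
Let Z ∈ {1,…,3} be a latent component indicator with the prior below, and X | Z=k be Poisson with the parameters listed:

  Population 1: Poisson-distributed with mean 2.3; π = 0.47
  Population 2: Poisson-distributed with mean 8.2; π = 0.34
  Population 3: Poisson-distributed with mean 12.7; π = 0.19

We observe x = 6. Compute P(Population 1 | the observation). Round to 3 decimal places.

P(component k | x) = π_k·f_k(x) / marginal(x), where marginal(x) = Σ_j π_j·f_j(x).
Evaluate each component's likelihood at the observed value:
  L_1 = e^(−2.3)·2.3^6/6! = 0.0206138
  L_2 = e^(−8.2)·8.2^6/6! = 0.115967
  L_3 = e^(−12.7)·12.7^6/6! = 0.0177807
Prior × likelihood for each component:
  π_1·L_1 = 0.47 × 0.0206138 = 0.00968847
  π_2·L_2 = 0.34 × 0.115967 = 0.0394289
  π_3·L_3 = 0.19 × 0.0177807 = 0.00337834
Normaliser: 0.00968847 + 0.0394289 + 0.00337834 = 0.0524957
So the posterior for Population 1 is 0.00968847 / 0.0524957 ≈ 0.185.

0.185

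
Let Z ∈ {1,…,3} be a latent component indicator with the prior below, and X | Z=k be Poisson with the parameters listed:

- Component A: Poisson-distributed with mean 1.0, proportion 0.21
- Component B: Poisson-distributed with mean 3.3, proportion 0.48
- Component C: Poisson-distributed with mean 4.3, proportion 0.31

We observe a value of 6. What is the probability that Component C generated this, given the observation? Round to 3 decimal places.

Apply Bayes' rule: the posterior for each component is proportional to its prior times its likelihood at x.
Component likelihoods at x = 6:
  L_A = 0.000510944
  L_B = 0.0661575
  L_C = 0.119127
Prior × likelihood for each component:
  P(Z=A)·L_A = 0.21 × 0.000510944 = 0.000107298
  P(Z=B)·L_B = 0.48 × 0.0661575 = 0.0317556
  P(Z=C)·L_C = 0.31 × 0.119127 = 0.0369295
Marginal: 0.000107298 + 0.0317556 + 0.0369295 = 0.0687924
P(Component C | x) = 0.0369295 / 0.0687924 ≈ 0.537

0.537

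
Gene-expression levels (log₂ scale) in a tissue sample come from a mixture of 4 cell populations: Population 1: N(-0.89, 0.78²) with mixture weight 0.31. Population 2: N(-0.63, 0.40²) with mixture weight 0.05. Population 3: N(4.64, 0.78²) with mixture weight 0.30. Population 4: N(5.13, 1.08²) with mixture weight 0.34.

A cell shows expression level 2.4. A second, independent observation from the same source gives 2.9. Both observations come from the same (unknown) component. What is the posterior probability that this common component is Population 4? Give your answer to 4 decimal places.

0.6813

P(component k | x) = π_k·f_k(x) / marginal(x), where marginal(x) = Σ_j π_j·f_j(x).
Since both observations come from the same component, the likelihood for component k is f_k(x₁)·f_k(x₂).
  L_1 = [(1/(0.78·√(2π)))·exp(−(2.4−-0.89)²/(2·0.78²)) = 0.511464·exp(-8.89555) = 7.00695e-05] × [3.81987e-06] = 2.67657e-10
  L_2 = [(1/(0.40·√(2π)))·exp(−(2.4−-0.63)²/(2·0.40²)) = 0.997356·exp(-28.69031) = 3.45785e-13] × [1.22261e-17] = 4.22759e-30
  L_3 = [(1/(0.78·√(2π)))·exp(−(2.4−4.64)²/(2·0.78²)) = 0.511464·exp(-4.12360) = 0.00827861] × [0.0424834] = 0.000351703
  L_4 = [(1/(1.08·√(2π)))·exp(−(2.4−5.13)²/(2·1.08²)) = 0.369391·exp(-3.19483) = 0.0151352] × [0.0438215] = 0.000663249
Multiply by the mixture weights:
  π_1·L_1 = 0.31 × 2.67657e-10 = 8.29736e-11
  π_2·L_2 = 0.05 × 4.22759e-30 = 2.1138e-31
  π_3·L_3 = 0.30 × 0.000351703 = 0.000105511
  π_4·L_4 = 0.34 × 0.000663249 = 0.000225505
Normaliser: 8.29736e-11 + 2.1138e-31 + 0.000105511 + 0.000225505 = 0.000331016
Responsibility of Population 4: 0.000225505 / 0.000331016 ≈ 0.6813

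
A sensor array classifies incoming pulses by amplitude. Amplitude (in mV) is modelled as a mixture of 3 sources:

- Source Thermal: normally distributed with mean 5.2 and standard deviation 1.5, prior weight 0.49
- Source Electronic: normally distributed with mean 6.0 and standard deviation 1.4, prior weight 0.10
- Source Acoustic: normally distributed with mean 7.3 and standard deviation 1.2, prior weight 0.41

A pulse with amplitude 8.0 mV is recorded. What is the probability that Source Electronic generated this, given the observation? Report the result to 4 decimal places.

Apply Bayes' rule: the posterior for each component is proportional to its prior times its likelihood at x.
Normal densities:
  f_Thermal = 0.0465781
  f_Electronic = 0.102713
  f_Acoustic = 0.280439
Prior × likelihood for each component:
  w_Thermal·f_Thermal = 0.49 × 0.0465781 = 0.0228232
  w_Electronic·f_Electronic = 0.10 × 0.102713 = 0.0102713
  w_Acoustic·f_Acoustic = 0.41 × 0.280439 = 0.11498
Marginal: 0.0228232 + 0.0102713 + 0.11498 = 0.148075
P(Source Electronic | x) = 0.0102713 / 0.148075 ≈ 0.0694

0.0694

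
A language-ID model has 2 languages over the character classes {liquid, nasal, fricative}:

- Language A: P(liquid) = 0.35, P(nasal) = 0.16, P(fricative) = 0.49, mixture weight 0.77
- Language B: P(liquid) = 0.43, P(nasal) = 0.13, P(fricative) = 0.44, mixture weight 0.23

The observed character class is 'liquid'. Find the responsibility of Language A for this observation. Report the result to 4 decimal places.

By Bayes' theorem, P(k | x) = π_k f_k(x) / Σ_j π_j f_j(x).
Component likelihoods at x = 'liquid':
  p_A = P(liquid | comp) = 0.35
  p_B = P(liquid | comp) = 0.43
Weight by the priors:
  π_A·p_A = 0.77 × 0.35 = 0.2695
  π_B·p_B = 0.23 × 0.43 = 0.0989
Denominator: 0.2695 + 0.0989 = 0.3684
P(Language A | x) = 0.2695 / 0.3684 ≈ 0.7315

0.7315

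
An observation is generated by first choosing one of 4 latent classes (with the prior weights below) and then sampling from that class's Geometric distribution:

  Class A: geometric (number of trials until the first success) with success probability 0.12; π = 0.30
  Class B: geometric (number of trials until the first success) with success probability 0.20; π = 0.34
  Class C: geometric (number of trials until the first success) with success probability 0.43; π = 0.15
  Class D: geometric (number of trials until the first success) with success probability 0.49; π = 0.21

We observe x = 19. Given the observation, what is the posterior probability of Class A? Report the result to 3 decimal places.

0.746

P(component k | x) = π_k·f_k(x) / marginal(x), where marginal(x) = Σ_j π_j·f_j(x).
Component likelihoods at x = 19:
  f_A = 0.12·(1−0.12)^18 = 0.12·0.100159 = 0.012019
  f_B = 0.20·(1−0.20)^18 = 0.20·0.0180144 = 0.00360288
  f_C = 0.43·(1−0.43)^18 = 0.43·4.03411e-05 = 1.73467e-05
  f_D = 0.49·(1−0.49)^18 = 0.49·5.44833e-06 = 2.66968e-06
Unnormalised posteriors:
  π_A·f_A = 0.30 × 0.012019 = 0.00360571
  π_B·f_B = 0.34 × 0.00360288 = 0.00122498
  π_C·f_C = 0.15 × 1.73467e-05 = 2.602e-06
  π_D·f_D = 0.21 × 2.66968e-06 = 5.60633e-07
Denominator: 0.00360571 + 0.00122498 + 2.602e-06 + 5.60633e-07 = 0.00483385
P(Class A | 19) ≈ 0.746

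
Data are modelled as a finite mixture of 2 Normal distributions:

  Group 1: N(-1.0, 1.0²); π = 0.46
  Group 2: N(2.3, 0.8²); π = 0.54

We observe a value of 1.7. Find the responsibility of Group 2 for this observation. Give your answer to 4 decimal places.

0.9770

By Bayes' theorem, P(k | x) = P(Z=k) f_k(x) / Σ_j P(Z=j) f_j(x).
Component likelihoods at x = 1.7:
  p_1 = 0.0104209
  p_2 = 0.376422
Unnormalised posteriors:
  P(Z=1)·p_1 = 0.46 × 0.0104209 = 0.00479363
  P(Z=2)·p_2 = 0.54 × 0.376422 = 0.203268
Sum: 0.00479363 + 0.203268 = 0.208061
So the posterior for Group 2 is 0.203268 / 0.208061 ≈ 0.9770.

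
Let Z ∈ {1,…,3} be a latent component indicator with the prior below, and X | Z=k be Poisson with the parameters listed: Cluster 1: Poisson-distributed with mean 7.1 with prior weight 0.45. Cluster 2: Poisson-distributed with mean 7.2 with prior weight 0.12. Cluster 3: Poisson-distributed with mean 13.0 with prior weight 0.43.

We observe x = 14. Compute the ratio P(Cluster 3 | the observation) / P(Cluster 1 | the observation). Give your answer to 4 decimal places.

12.4597

Since P(k|x) ∝ π_k f_k(x), the posterior odds are π_i f_i(x) / (π_j f_j(x)).
Component likelihoods at x = 14:
  L_1 = e^(−7.1)·7.1^14/14! = 0.00782921
  L_2 = e^(−7.2)·7.2^14/14! = 0.00861641
  L_3 = e^(−13.0)·13.0^14/14! = 0.102087
Posterior odds = (π_3·L_3) / (π_1·L_1) = (0.43·0.102087) / (0.45·0.00782921) = 0.0438974 / 0.00352314 ≈ 12.4597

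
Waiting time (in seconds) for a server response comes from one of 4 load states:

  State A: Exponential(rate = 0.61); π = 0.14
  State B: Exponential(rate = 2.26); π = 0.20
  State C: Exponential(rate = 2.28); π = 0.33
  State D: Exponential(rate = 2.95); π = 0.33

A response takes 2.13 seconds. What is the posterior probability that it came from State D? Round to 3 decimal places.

P(component k | x) = P(Z=k)·f_k(x) / marginal(x), where marginal(x) = Σ_j P(Z=j)·f_j(x).
Evaluate each component's likelihood at the observed value:
  L_A = 0.166361
  L_B = 0.0183443
  L_C = 0.0177348
  L_D = 0.00550722
Multiply by the mixture weights:
  P(Z=A)·L_A = 0.14 × 0.166361 = 0.0232905
  P(Z=B)·L_B = 0.20 × 0.0183443 = 0.00366886
  P(Z=C)·L_C = 0.33 × 0.0177348 = 0.0058525
  P(Z=D)·L_D = 0.33 × 0.00550722 = 0.00181738
Sum: 0.0232905 + 0.00366886 + 0.0058525 + 0.00181738 = 0.0346293
P(State D | data) = 0.00181738 / 0.0346293 ≈ 0.052

0.052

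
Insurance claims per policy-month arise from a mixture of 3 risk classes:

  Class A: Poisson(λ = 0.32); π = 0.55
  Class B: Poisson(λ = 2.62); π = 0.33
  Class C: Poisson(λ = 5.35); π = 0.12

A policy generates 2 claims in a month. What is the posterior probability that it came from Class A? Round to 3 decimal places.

0.184

Apply Bayes' rule: the posterior for each component is proportional to its prior times its likelihood at x.
Poisson probabilities:
  p_A = e^(−0.32)·0.32^2/2! = 0.0371788
  p_B = e^(−2.62)·2.62^2/2! = 0.249874
  p_C = e^(−5.35)·5.35^2/2! = 0.067952
Weight by the priors:
  P(Z=A)·p_A = 0.55 × 0.0371788 = 0.0204484
  P(Z=B)·p_B = 0.33 × 0.249874 = 0.0824584
  P(Z=C)·p_C = 0.12 × 0.067952 = 0.00815424
Denominator: 0.0204484 + 0.0824584 + 0.00815424 = 0.111061
Responsibility of Class A: 0.0204484 / 0.111061 ≈ 0.184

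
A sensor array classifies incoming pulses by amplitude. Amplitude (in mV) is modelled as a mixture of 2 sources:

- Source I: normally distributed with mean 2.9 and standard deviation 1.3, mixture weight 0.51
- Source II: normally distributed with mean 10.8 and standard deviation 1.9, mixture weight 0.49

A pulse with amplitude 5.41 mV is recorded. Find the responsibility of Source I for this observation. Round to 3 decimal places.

Apply Bayes' rule: the posterior for each component is proportional to its prior times its likelihood at x.
Component likelihoods at x = 5.41 mV:
  f_I = 0.047585
  f_II = 0.00375514
Prior × likelihood for each component:
  w_I·f_I = 0.51 × 0.047585 = 0.0242683
  w_II·f_II = 0.49 × 0.00375514 = 0.00184002
Normaliser: 0.0242683 + 0.00184002 = 0.0261084
P(Source I | 5.41 mV) ≈ 0.930

0.930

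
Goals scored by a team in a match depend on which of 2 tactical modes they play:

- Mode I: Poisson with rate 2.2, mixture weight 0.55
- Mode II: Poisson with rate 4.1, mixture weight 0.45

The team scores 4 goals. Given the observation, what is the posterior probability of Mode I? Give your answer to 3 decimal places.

Apply Bayes' rule: the posterior for each component is proportional to its prior times its likelihood at x.
Evaluate each component's likelihood at the observed value:
  L_I = e^(−2.2)·2.2^4/4! = 0.108151
  L_II = e^(−4.1)·4.1^4/4! = 0.195127
Unnormalised posteriors:
  w_I·L_I = 0.55 × 0.108151 = 0.0594832
  w_II·L_II = 0.45 × 0.195127 = 0.087807
Normaliser: 0.0594832 + 0.087807 = 0.14729
Responsibility of Mode I: 0.0594832 / 0.14729 ≈ 0.404

0.404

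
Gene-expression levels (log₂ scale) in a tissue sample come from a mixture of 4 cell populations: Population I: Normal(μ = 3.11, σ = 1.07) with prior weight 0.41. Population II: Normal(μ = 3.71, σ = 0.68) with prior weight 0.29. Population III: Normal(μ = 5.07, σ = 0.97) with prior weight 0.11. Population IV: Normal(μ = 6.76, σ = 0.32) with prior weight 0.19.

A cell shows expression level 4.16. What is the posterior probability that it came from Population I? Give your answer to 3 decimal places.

0.363

Posterior ∝ prior × likelihood, so P(k | x) ∝ w_k f_k(x); normalise over all components.
Component likelihoods at x = 4.16:
  p_I = (1/(1.07·√(2π)))·exp(−(4.16−3.11)²/(2·1.07²)) = 0.372843·exp(-0.48148) = 0.230367
  p_II = (1/(0.68·√(2π)))·exp(−(4.16−3.71)²/(2·0.68²)) = 0.586680·exp(-0.21897) = 0.471309
  p_III = (1/(0.97·√(2π)))·exp(−(4.16−5.07)²/(2·0.97²)) = 0.411281·exp(-0.44006) = 0.264865
  p_IV = (1/(0.32·√(2π)))·exp(−(4.16−6.76)²/(2·0.32²)) = 1.246695·exp(-33.00781) = 5.76301e-15
Weight by the priors:
  w_I·p_I = 0.41 × 0.230367 = 0.0944506
  w_II·p_II = 0.29 × 0.471309 = 0.136679
  w_III·p_III = 0.11 × 0.264865 = 0.0291351
  w_IV·p_IV = 0.19 × 5.76301e-15 = 1.09497e-15
Normaliser: 0.0944506 + 0.136679 + 0.0291351 + 1.09497e-15 = 0.260265
So the posterior for Population I is 0.0944506 / 0.260265 ≈ 0.363.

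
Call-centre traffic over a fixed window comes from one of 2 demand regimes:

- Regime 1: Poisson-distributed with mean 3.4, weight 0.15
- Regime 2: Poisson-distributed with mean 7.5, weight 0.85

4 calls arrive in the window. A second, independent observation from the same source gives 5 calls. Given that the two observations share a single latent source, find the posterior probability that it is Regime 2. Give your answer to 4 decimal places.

By Bayes' theorem, P(k | x) = π_k f_k(x) / Σ_j π_j f_j(x).
Since both observations come from the same component, the likelihood for component k is f_k(x₁)·f_k(x₂).
  f_1 = [0.185825] × [0.126361] = 0.0234809
  f_2 = [0.0729164] × [0.109375] = 0.0079752
Weight by the priors:
  π_1·f_1 = 0.15 × 0.0234809 = 0.00352214
  π_2·f_2 = 0.85 × 0.0079752 = 0.00677892
Sum: 0.00352214 + 0.00677892 = 0.0103011
P(Regime 2 | x₁,x₂) = 0.00677892 / 0.0103011 ≈ 0.6581

0.6581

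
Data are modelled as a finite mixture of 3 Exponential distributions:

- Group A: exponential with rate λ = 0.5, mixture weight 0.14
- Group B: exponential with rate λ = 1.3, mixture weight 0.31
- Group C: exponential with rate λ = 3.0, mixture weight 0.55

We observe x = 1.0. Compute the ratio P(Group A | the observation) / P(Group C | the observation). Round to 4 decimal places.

0.5168

Only the two components matter; the odds are (P(Z=i) f_i(x)) / (P(Z=j) f_j(x)).
Component likelihoods at x = 1.0:
  p_A = 0.5·e^(−0.5·1.0) = 0.5·e^(−0.5000) = 0.303265
  p_B = 1.3·e^(−1.3·1.0) = 1.3·e^(−1.3000) = 0.354291
  p_C = 3.0·e^(−3.0·1.0) = 3.0·e^(−3.0000) = 0.149361
Odds = (0.14/0.55) × (0.303265/0.149361) = 0.254545 × 2.03042 ≈ 0.5168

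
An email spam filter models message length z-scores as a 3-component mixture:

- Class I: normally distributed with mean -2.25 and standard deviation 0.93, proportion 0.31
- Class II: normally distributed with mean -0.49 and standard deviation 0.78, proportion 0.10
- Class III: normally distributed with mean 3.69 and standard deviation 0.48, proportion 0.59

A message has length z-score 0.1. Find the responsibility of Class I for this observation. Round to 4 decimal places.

0.1244

Posterior ∝ prior × likelihood, so P(k | x) ∝ π_k f_k(x); normalise over all components.
Normal densities:
  L_I = (1/(0.93·√(2π)))·exp(−(0.1−-2.25)²/(2·0.93²)) = 0.428970·exp(-3.19257) = 0.0176163
  L_II = (1/(0.78·√(2π)))·exp(−(0.1−-0.49)²/(2·0.78²)) = 0.511464·exp(-0.28608) = 0.384214
  L_III = (1/(0.48·√(2π)))·exp(−(0.1−3.69)²/(2·0.48²)) = 0.831130·exp(-27.96897) = 5.9279e-13
Prior × likelihood for each component:
  π_I·L_I = 0.31 × 0.0176163 = 0.00546104
  π_II·L_II = 0.10 × 0.384214 = 0.0384214
  π_III·L_III = 0.59 × 5.9279e-13 = 3.49746e-13
Evidence: 0.00546104 + 0.0384214 + 3.49746e-13 = 0.0438824
P(Class I | x) = 0.00546104 / 0.0438824 ≈ 0.1244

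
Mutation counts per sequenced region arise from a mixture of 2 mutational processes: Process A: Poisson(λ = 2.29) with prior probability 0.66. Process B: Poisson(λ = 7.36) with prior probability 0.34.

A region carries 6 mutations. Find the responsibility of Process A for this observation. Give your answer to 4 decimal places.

By Bayes' theorem, P(k | x) = P(Z=k) f_k(x) / Σ_j P(Z=j) f_j(x).
Component likelihoods at x = 6 mutations:
  p_A = e^(−2.29)·2.29^6/6! = 0.0202836
  p_B = e^(−7.36)·7.36^6/6! = 0.140452
Unnormalised posteriors:
  P(Z=A)·p_A = 0.66 × 0.0202836 = 0.0133872
  P(Z=B)·p_B = 0.34 × 0.140452 = 0.0477536
Normaliser: 0.0133872 + 0.0477536 = 0.0611408
So the posterior for Process A is 0.0133872 / 0.0611408 ≈ 0.2190.

0.2190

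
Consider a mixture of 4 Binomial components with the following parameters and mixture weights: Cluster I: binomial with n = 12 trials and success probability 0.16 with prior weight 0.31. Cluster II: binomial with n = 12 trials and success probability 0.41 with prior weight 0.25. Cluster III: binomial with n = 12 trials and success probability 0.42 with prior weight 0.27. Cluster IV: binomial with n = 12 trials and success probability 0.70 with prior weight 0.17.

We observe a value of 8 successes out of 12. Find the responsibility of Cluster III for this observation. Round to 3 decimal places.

0.222

By Bayes' theorem, P(k | x) = w_k f_k(x) / Σ_j w_j f_j(x).
Evaluate each component's likelihood at the observed value:
  f_I = 0.000105848
  f_II = 0.0478943
  f_III = 0.054239
  f_IV = 0.23114
Multiply by the mixture weights:
  w_I·f_I = 0.31 × 0.000105848 = 3.28128e-05
  w_II·f_II = 0.25 × 0.0478943 = 0.0119736
  w_III·f_III = 0.27 × 0.054239 = 0.0146445
  w_IV·f_IV = 0.17 × 0.23114 = 0.0392937
Denominator: 3.28128e-05 + 0.0119736 + 0.0146445 + 0.0392937 = 0.0659447
P(Cluster III | the observation) = 0.0146445 / 0.0659447 ≈ 0.222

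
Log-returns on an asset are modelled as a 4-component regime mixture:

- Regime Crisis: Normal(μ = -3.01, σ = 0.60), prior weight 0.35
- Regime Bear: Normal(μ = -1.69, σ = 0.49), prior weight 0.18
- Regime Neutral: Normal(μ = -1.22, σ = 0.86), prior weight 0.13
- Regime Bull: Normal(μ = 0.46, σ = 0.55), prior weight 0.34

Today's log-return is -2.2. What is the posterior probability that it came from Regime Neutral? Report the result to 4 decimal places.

Apply Bayes' rule: the posterior for each component is proportional to its prior times its likelihood at x.
Normal densities:
  L_Crisis = (1/(0.60·√(2π)))·exp(−(-2.2−-3.01)²/(2·0.60²)) = 0.664904·exp(-0.91125) = 0.267306
  L_Bear = (1/(0.49·√(2π)))·exp(−(-2.2−-1.69)²/(2·0.49²)) = 0.814168·exp(-0.54165) = 0.473673
  L_Neutral = (1/(0.86·√(2π)))·exp(−(-2.2−-1.22)²/(2·0.86²)) = 0.463886·exp(-0.64927) = 0.242347
  L_Bull = (1/(0.55·√(2π)))·exp(−(-2.2−0.46)²/(2·0.55²)) = 0.725350·exp(-11.69521) = 6.04482e-06
Weight by the priors:
  P(Z=Crisis)·L_Crisis = 0.35 × 0.267306 = 0.0935569
  P(Z=Bear)·L_Bear = 0.18 × 0.473673 = 0.0852611
  P(Z=Neutral)·L_Neutral = 0.13 × 0.242347 = 0.0315051
  P(Z=Bull)·L_Bull = 0.34 × 6.04482e-06 = 2.05524e-06
Evidence: 0.0935569 + 0.0852611 + 0.0315051 + 2.05524e-06 = 0.210325
So the posterior for Regime Neutral is 0.0315051 / 0.210325 ≈ 0.1498.

0.1498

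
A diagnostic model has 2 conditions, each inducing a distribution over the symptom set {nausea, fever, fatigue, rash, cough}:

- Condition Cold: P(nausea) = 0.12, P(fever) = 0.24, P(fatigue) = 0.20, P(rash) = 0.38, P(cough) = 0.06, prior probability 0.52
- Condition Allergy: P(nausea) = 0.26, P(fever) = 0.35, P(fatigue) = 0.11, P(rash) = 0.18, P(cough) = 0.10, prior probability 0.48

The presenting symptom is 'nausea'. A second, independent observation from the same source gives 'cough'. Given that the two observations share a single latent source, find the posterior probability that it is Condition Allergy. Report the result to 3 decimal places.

Posterior ∝ prior × likelihood, so P(k | x) ∝ π_k f_k(x); normalise over all components.
Since both observations come from the same component, the likelihood for component k is f_k(x₁)·f_k(x₂).
  p_Cold = [0.12] × [0.06] = 0.0072
  p_Allergy = [0.26] × [0.1] = 0.026
Prior × likelihood for each component:
  π_Cold·p_Cold = 0.52 × 0.0072 = 0.003744
  π_Allergy·p_Allergy = 0.48 × 0.026 = 0.01248
Denominator: 0.003744 + 0.01248 = 0.016224
So the posterior for Condition Allergy is 0.01248 / 0.016224 ≈ 0.769.

0.769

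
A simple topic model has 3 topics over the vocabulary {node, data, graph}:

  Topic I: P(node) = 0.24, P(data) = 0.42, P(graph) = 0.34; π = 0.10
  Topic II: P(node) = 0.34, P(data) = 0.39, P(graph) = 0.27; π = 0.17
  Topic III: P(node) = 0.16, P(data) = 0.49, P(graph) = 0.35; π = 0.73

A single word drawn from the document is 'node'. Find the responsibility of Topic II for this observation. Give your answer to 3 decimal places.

P(component k | x) = π_k·f_k(x) / marginal(x), where marginal(x) = Σ_j π_j·f_j(x).
Evaluate each component's likelihood at the observed value:
  p_I = P(node | comp) = 0.24
  p_II = P(node | comp) = 0.34
  p_III = P(node | comp) = 0.16
Prior × likelihood for each component:
  π_I·p_I = 0.10 × 0.24 = 0.024
  π_II·p_II = 0.17 × 0.34 = 0.0578
  π_III·p_III = 0.73 × 0.16 = 0.1168
Normaliser: 0.024 + 0.0578 + 0.1168 = 0.1986
Responsibility of Topic II: 0.0578 / 0.1986 ≈ 0.291

0.291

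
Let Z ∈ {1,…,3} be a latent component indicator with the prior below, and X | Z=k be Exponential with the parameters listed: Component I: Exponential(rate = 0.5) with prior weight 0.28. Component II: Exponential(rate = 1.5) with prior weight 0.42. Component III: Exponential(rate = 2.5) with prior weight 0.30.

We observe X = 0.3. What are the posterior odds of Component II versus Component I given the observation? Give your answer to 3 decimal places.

3.334

Posterior odds = (w_i f_i(x)) / (w_j f_j(x)); the normalising sum cancels.
Component likelihoods at x = 0.3:
  p_I = 0.430354
  p_II = 0.956442
  p_III = 1.18092
Odds = (0.42/0.28) × (0.956442/0.430354) = 1.5 × 2.22245 ≈ 3.334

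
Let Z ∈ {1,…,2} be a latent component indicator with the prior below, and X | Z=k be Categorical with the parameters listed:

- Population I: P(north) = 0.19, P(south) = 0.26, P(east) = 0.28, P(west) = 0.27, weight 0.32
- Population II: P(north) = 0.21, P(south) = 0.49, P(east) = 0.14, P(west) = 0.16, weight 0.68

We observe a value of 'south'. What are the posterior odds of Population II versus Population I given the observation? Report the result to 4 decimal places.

4.0048

Since P(k|x) ∝ P(Z=k) f_k(x), the posterior odds are P(Z=i) f_i(x) / (P(Z=j) f_j(x)).
Component likelihoods at x = 'south':
  p_I = 0.26
  p_II = 0.49
Odds = (0.68/0.32) × (0.49/0.26) = 2.125 × 1.88462 ≈ 4.0048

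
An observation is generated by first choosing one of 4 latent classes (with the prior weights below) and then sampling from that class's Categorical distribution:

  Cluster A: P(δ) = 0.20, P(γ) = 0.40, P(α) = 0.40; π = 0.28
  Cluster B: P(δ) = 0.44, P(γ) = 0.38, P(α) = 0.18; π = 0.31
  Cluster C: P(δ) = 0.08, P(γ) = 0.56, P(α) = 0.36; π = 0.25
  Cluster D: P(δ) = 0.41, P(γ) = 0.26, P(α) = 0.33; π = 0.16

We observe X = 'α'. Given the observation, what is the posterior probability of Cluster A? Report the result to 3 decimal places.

P(component k | x) = w_k·f_k(x) / marginal(x), where marginal(x) = Σ_j w_j·f_j(x).
Component likelihoods at x = 'α':
  L_A = P(α | comp) = 0.40
  L_B = P(α | comp) = 0.18
  L_C = P(α | comp) = 0.36
  L_D = P(α | comp) = 0.33
Prior × likelihood for each component:
  w_A·L_A = 0.28 × 0.4 = 0.112
  w_B·L_B = 0.31 × 0.18 = 0.0558
  w_C·L_C = 0.25 × 0.36 = 0.09
  w_D·L_D = 0.16 × 0.33 = 0.0528
Marginal: 0.112 + 0.0558 + 0.09 + 0.0528 = 0.3106
P(Cluster A | data) ≈ 0.361

0.361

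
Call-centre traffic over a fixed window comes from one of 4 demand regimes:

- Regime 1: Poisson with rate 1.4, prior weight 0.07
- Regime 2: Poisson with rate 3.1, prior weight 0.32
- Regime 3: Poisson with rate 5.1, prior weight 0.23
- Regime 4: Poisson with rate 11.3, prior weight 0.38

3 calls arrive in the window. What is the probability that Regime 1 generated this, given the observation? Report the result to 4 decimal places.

0.0707

By Bayes' theorem, P(k | x) = P(Z=k) f_k(x) / Σ_j P(Z=j) f_j(x).
Poisson probabilities:
  p_1 = 0.112777
  p_2 = 0.223677
  p_3 = 0.13479
  p_4 = 0.00297548
Unnormalised posteriors:
  P(Z=1)·p_1 = 0.07 × 0.112777 = 0.00789439
  P(Z=2)·p_2 = 0.32 × 0.223677 = 0.0715766
  P(Z=3)·p_3 = 0.23 × 0.13479 = 0.0310017
  P(Z=4)·p_4 = 0.38 × 0.00297548 = 0.00113068
Marginal: 0.00789439 + 0.0715766 + 0.0310017 + 0.00113068 = 0.111603
P(Regime 1 | x) ≈ 0.0707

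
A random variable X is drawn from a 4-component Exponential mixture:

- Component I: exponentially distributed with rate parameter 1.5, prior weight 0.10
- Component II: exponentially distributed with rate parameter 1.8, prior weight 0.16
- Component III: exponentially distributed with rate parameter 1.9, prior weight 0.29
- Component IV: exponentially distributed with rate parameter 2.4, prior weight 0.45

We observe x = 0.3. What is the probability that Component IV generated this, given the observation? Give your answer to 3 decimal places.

0.478

The responsibility of component k is P(Z=k) f_k(x) divided by Σ_j P(Z=j) f_j(x).
Exponential densities:
  p_I = 1.5·e^(−1.5·0.3) = 1.5·e^(−0.4500) = 0.956442
  p_II = 1.8·e^(−1.8·0.3) = 1.8·e^(−0.5400) = 1.04895
  p_III = 1.9·e^(−1.9·0.3) = 1.9·e^(−0.5700) = 1.0745
  p_IV = 2.4·e^(−2.4·0.3) = 2.4·e^(−0.7200) = 1.16821
Unnormalised posteriors:
  P(Z=I)·p_I = 0.10 × 0.956442 = 0.0956442
  P(Z=II)·p_II = 0.16 × 1.04895 = 0.167831
  P(Z=III)·p_III = 0.29 × 1.0745 = 0.311605
  P(Z=IV)·p_IV = 0.45 × 1.16821 = 0.525692
Sum: 0.0956442 + 0.167831 + 0.311605 + 0.525692 = 1.10077
So the posterior for Component IV is 0.525692 / 1.10077 ≈ 0.478.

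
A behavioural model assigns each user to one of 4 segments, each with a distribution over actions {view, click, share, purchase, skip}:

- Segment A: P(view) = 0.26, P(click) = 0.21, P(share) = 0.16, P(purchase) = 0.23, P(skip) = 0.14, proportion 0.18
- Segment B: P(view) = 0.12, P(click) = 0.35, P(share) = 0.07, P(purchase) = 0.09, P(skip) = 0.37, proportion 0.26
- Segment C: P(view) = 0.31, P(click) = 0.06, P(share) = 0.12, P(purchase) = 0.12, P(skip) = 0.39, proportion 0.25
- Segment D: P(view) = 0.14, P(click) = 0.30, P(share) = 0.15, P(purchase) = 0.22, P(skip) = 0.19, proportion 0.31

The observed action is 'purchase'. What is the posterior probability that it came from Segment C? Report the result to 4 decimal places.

0.1840

Posterior ∝ prior × likelihood, so P(k | x) ∝ π_k f_k(x); normalise over all components.
Evaluate each component's likelihood at the observed value:
  f_A = P(purchase | comp) = 0.23
  f_B = P(purchase | comp) = 0.09
  f_C = P(purchase | comp) = 0.12
  f_D = P(purchase | comp) = 0.22
Unnormalised posteriors:
  π_A·f_A = 0.18 × 0.23 = 0.0414
  π_B·f_B = 0.26 × 0.09 = 0.0234
  π_C·f_C = 0.25 × 0.12 = 0.03
  π_D·f_D = 0.31 × 0.22 = 0.0682
Evidence: 0.0414 + 0.0234 + 0.03 + 0.0682 = 0.163
P(Segment C | 'purchase') ≈ 0.1840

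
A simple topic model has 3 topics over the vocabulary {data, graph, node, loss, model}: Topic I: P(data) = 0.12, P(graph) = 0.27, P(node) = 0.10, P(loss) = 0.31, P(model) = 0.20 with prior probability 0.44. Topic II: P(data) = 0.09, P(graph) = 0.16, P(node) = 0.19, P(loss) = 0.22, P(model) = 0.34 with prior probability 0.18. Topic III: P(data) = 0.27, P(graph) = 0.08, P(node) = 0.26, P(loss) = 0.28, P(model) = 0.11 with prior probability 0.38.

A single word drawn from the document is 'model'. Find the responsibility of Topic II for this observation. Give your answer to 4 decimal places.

0.3204

By Bayes' theorem, P(k | x) = π_k f_k(x) / Σ_j π_j f_j(x).
Categorical probabilities:
  f_I = 0.2
  f_II = 0.34
  f_III = 0.11
Unnormalised posteriors:
  π_I·f_I = 0.44 × 0.2 = 0.088
  π_II·f_II = 0.18 × 0.34 = 0.0612
  π_III·f_III = 0.38 × 0.11 = 0.0418
Marginal: 0.088 + 0.0612 + 0.0418 = 0.191
Responsibility of Topic II: 0.0612 / 0.191 ≈ 0.3204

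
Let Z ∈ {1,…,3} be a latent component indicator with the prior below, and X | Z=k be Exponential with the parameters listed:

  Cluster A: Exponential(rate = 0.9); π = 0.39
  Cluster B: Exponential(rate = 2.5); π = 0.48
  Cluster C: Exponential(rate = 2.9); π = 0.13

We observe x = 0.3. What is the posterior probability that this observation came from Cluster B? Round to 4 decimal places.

0.5710

The responsibility of component k is π_k f_k(x) divided by Σ_j π_j f_j(x).
Exponential densities:
  L_A = 0.9·e^(−0.9·0.3) = 0.9·e^(−0.2700) = 0.687042
  L_B = 2.5·e^(−2.5·0.3) = 2.5·e^(−0.7500) = 1.18092
  L_C = 2.9·e^(−2.9·0.3) = 2.9·e^(−0.8700) = 1.21496
Unnormalised posteriors:
  π_A·L_A = 0.39 × 0.687042 = 0.267946
  π_B·L_B = 0.48 × 1.18092 = 0.56684
  π_C·L_C = 0.13 × 1.21496 = 0.157945
Denominator: 0.267946 + 0.56684 + 0.157945 = 0.992731
P(Cluster B | x) ≈ 0.5710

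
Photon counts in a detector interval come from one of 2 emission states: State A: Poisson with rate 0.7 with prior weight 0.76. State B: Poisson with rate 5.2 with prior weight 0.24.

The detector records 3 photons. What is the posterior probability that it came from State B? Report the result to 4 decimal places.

Apply Bayes' rule: the posterior for each component is proportional to its prior times its likelihood at x.
Poisson probabilities:
  f_A = e^(−0.7)·0.7^3/3! = 0.0283881
  f_B = e^(−5.2)·5.2^3/3! = 0.129279
Prior × likelihood for each component:
  P(Z=A)·f_A = 0.76 × 0.0283881 = 0.021575
  P(Z=B)·f_B = 0.24 × 0.129279 = 0.0310269
Sum: 0.021575 + 0.0310269 = 0.0526019
P(State B | the observation) ≈ 0.5898

0.5898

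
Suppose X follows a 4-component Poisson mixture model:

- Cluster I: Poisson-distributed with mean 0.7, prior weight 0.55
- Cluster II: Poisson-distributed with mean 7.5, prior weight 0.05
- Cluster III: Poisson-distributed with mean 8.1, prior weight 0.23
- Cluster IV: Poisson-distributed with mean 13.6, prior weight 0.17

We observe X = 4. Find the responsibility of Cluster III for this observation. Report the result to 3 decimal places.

0.652

P(component k | x) = w_k·f_k(x) / marginal(x), where marginal(x) = Σ_j w_j·f_j(x).
Poisson probabilities:
  p_I = 0.00496792
  p_II = 0.0729164
  p_III = 0.0544432
  p_IV = 0.00176823
Prior × likelihood for each component:
  w_I·p_I = 0.55 × 0.00496792 = 0.00273236
  w_II·p_II = 0.05 × 0.0729164 = 0.00364582
  w_III·p_III = 0.23 × 0.0544432 = 0.0125219
  w_IV·p_IV = 0.17 × 0.00176823 = 0.0003006
Marginal: 0.00273236 + 0.00364582 + 0.0125219 + 0.0003006 = 0.0192007
P(Cluster III | x) ≈ 0.652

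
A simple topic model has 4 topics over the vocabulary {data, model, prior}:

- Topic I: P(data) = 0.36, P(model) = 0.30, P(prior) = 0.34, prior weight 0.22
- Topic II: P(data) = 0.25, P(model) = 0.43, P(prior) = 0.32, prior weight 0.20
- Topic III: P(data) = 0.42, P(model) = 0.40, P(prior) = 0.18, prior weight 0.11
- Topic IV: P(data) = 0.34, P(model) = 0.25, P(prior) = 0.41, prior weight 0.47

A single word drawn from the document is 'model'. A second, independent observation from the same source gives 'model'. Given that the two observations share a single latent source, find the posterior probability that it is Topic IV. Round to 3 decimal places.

0.283

By Bayes' theorem, P(k | x) = π_k f_k(x) / Σ_j π_j f_j(x).
Since both observations come from the same component, the likelihood for component k is f_k(x₁)·f_k(x₂).
  p_I = [0.3] × [0.3] = 0.09
  p_II = [0.43] × [0.43] = 0.1849
  p_III = [0.4] × [0.4] = 0.16
  p_IV = [0.25] × [0.25] = 0.0625
Multiply by the mixture weights:
  π_I·p_I = 0.22 × 0.09 = 0.0198
  π_II·p_II = 0.20 × 0.1849 = 0.03698
  π_III·p_III = 0.11 × 0.16 = 0.0176
  π_IV·p_IV = 0.47 × 0.0625 = 0.029375
Sum: 0.0198 + 0.03698 + 0.0176 + 0.029375 = 0.103755
So the posterior for Topic IV is 0.029375 / 0.103755 ≈ 0.283.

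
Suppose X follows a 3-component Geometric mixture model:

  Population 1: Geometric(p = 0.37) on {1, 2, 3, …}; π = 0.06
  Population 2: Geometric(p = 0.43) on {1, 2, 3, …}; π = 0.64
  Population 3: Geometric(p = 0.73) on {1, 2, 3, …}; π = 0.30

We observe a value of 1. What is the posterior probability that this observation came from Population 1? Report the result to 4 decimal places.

Posterior ∝ prior × likelihood, so P(k | x) ∝ π_k f_k(x); normalise over all components.
Component likelihoods at x = 1:
  p_1 = 0.37
  p_2 = 0.43
  p_3 = 0.73
Weight by the priors:
  π_1·p_1 = 0.06 × 0.37 = 0.0222
  π_2·p_2 = 0.64 × 0.43 = 0.2752
  π_3·p_3 = 0.30 × 0.73 = 0.219
Normaliser: 0.0222 + 0.2752 + 0.219 = 0.5164
P(Population 1 | x) ≈ 0.0430

0.0430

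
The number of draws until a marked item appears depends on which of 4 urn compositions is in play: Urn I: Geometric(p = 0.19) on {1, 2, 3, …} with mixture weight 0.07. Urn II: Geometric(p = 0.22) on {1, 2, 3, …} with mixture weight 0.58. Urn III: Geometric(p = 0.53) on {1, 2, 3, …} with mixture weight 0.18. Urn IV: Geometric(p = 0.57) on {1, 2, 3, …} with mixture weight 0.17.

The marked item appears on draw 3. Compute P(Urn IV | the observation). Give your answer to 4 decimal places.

Apply Bayes' rule: the posterior for each component is proportional to its prior times its likelihood at x.
Evaluate each component's likelihood at the observed value:
  p_I = 0.19·(1−0.19)^2 = 0.19·0.6561 = 0.124659
  p_II = 0.22·(1−0.22)^2 = 0.22·0.6084 = 0.133848
  p_III = 0.53·(1−0.53)^2 = 0.53·0.2209 = 0.117077
  p_IV = 0.57·(1−0.57)^2 = 0.57·0.1849 = 0.105393
Weight by the priors:
  π_I·p_I = 0.07 × 0.124659 = 0.00872613
  π_II·p_II = 0.58 × 0.133848 = 0.0776318
  π_III·p_III = 0.18 × 0.117077 = 0.0210739
  π_IV·p_IV = 0.17 × 0.105393 = 0.0179168
Sum: 0.00872613 + 0.0776318 + 0.0210739 + 0.0179168 = 0.125349
Responsibility of Urn IV: 0.0179168 / 0.125349 ≈ 0.1429

0.1429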